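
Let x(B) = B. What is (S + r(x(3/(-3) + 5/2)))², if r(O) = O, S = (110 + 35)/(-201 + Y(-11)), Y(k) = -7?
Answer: 27889/43264 ≈ 0.64462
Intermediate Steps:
S = -145/208 (S = (110 + 35)/(-201 - 7) = 145/(-208) = 145*(-1/208) = -145/208 ≈ -0.69711)
(S + r(x(3/(-3) + 5/2)))² = (-145/208 + (3/(-3) + 5/2))² = (-145/208 + (3*(-⅓) + 5*(½)))² = (-145/208 + (-1 + 5/2))² = (-145/208 + 3/2)² = (167/208)² = 27889/43264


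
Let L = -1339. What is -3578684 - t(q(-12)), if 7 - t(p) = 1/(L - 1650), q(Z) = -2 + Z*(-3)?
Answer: -10696707400/2989 ≈ -3.5787e+6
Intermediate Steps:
q(Z) = -2 - 3*Z
t(p) = 20924/2989 (t(p) = 7 - 1/(-1339 - 1650) = 7 - 1/(-2989) = 7 - 1*(-1/2989) = 7 + 1/2989 = 20924/2989)
-3578684 - t(q(-12)) = -3578684 - 1*20924/2989 = -3578684 - 20924/2989 = -10696707400/2989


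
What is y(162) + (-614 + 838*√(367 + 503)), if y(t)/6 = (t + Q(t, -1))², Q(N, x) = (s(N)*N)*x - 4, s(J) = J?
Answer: 4082875762 + 838*√870 ≈ 4.0829e+9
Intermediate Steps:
Q(N, x) = -4 + x*N² (Q(N, x) = (N*N)*x - 4 = N²*x - 4 = x*N² - 4 = -4 + x*N²)
y(t) = 6*(-4 + t - t²)² (y(t) = 6*(t + (-4 - t²))² = 6*(-4 + t - t²)²)
y(162) + (-614 + 838*√(367 + 503)) = 6*(-4 + 162 - 1*162²)² + (-614 + 838*√(367 + 503)) = 6*(-4 + 162 - 1*26244)² + (-614 + 838*√870) = 6*(-4 + 162 - 26244)² + (-614 + 838*√870) = 6*(-26086)² + (-614 + 838*√870) = 6*680479396 + (-614 + 838*√870) = 4082876376 + (-614 + 838*√870) = 4082875762 + 838*√870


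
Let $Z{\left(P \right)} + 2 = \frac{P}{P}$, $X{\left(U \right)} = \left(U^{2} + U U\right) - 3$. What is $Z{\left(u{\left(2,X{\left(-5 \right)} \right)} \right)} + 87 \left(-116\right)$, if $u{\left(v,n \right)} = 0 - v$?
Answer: $-10093$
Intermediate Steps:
$X{\left(U \right)} = -3 + 2 U^{2}$ ($X{\left(U \right)} = \left(U^{2} + U^{2}\right) - 3 = 2 U^{2} - 3 = -3 + 2 U^{2}$)
$u{\left(v,n \right)} = - v$
$Z{\left(P \right)} = -1$ ($Z{\left(P \right)} = -2 + \frac{P}{P} = -2 + 1 = -1$)
$Z{\left(u{\left(2,X{\left(-5 \right)} \right)} \right)} + 87 \left(-116\right) = -1 + 87 \left(-116\right) = -1 - 10092 = -10093$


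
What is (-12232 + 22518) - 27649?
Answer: -17363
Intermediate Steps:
(-12232 + 22518) - 27649 = 10286 - 27649 = -17363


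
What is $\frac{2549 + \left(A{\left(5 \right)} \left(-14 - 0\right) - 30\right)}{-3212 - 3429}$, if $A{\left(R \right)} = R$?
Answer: $- \frac{2449}{6641} \approx -0.36877$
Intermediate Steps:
$\frac{2549 + \left(A{\left(5 \right)} \left(-14 - 0\right) - 30\right)}{-3212 - 3429} = \frac{2549 + \left(5 \left(-14 - 0\right) - 30\right)}{-3212 - 3429} = \frac{2549 + \left(5 \left(-14 + 0\right) - 30\right)}{-6641} = \left(2549 + \left(5 \left(-14\right) - 30\right)\right) \left(- \frac{1}{6641}\right) = \left(2549 - 100\right) \left(- \frac{1}{6641}\right) = 2449 \left(- \frac{1}{6641}\right) = - \frac{2449}{6641}$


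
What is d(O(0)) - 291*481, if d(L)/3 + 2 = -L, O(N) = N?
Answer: -139977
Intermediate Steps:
d(L) = -6 - 3*L (d(L) = -6 + 3*(-L) = -6 - 3*L)
d(O(0)) - 291*481 = (-6 - 3*0) - 291*481 = (-6 + 0) - 139971 = -6 - 139971 = -139977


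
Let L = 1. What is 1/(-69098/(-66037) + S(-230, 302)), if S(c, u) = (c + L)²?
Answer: 66037/3463115415 ≈ 1.9069e-5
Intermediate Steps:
S(c, u) = (1 + c)² (S(c, u) = (c + 1)² = (1 + c)²)
1/(-69098/(-66037) + S(-230, 302)) = 1/(-69098/(-66037) + (1 - 230)²) = 1/(-69098*(-1/66037) + (-229)²) = 1/(69098/66037 + 52441) = 1/(3463115415/66037) = 66037/3463115415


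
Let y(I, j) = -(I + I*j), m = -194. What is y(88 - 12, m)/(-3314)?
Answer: -7334/1657 ≈ -4.4261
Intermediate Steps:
y(I, j) = -I - I*j
y(88 - 12, m)/(-3314) = -(88 - 12)*(1 - 194)/(-3314) = -1*76*(-193)*(-1/3314) = 14668*(-1/3314) = -7334/1657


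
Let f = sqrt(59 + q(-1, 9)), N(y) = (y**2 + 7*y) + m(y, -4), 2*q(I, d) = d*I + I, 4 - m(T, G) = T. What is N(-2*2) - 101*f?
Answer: -4 - 303*sqrt(6) ≈ -746.20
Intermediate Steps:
m(T, G) = 4 - T
q(I, d) = I/2 + I*d/2 (q(I, d) = (d*I + I)/2 = (I*d + I)/2 = (I + I*d)/2 = I/2 + I*d/2)
N(y) = 4 + y**2 + 6*y (N(y) = (y**2 + 7*y) + (4 - y) = 4 + y**2 + 6*y)
f = 3*sqrt(6) (f = sqrt(59 + (1/2)*(-1)*(1 + 9)) = sqrt(59 + (1/2)*(-1)*10) = sqrt(59 - 5) = sqrt(54) = 3*sqrt(6) ≈ 7.3485)
N(-2*2) - 101*f = (4 + (-2*2)**2 + 6*(-2*2)) - 303*sqrt(6) = (4 + (-4)**2 + 6*(-4)) - 303*sqrt(6) = (4 + 16 - 24) - 303*sqrt(6) = -4 - 303*sqrt(6)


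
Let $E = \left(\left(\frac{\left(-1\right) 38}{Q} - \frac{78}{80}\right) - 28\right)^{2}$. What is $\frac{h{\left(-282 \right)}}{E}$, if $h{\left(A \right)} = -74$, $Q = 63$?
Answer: $- \frac{469929600}{5555764369} \approx -0.084584$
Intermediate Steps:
$E = \frac{5555764369}{6350400}$ ($E = \left(\left(\frac{\left(-1\right) 38}{63} - \frac{78}{80}\right) - 28\right)^{2} = \left(\left(\left(-38\right) \frac{1}{63} - \frac{39}{40}\right) - 28\right)^{2} = \left(\left(- \frac{38}{63} - \frac{39}{40}\right) - 28\right)^{2} = \left(- \frac{3977}{2520} - 28\right)^{2} = \left(- \frac{74537}{2520}\right)^{2} = \frac{5555764369}{6350400} \approx 874.87$)
$\frac{h{\left(-282 \right)}}{E} = - \frac{74}{\frac{5555764369}{6350400}} = \left(-74\right) \frac{6350400}{5555764369} = - \frac{469929600}{5555764369}$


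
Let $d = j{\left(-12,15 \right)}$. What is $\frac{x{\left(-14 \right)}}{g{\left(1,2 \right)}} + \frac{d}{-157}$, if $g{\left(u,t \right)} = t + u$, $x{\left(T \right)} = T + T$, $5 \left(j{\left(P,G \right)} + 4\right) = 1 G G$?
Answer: $- \frac{4519}{471} \approx -9.5945$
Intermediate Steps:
$j{\left(P,G \right)} = -4 + \frac{G^{2}}{5}$ ($j{\left(P,G \right)} = -4 + \frac{1 G G}{5} = -4 + \frac{G G}{5} = -4 + \frac{G^{2}}{5}$)
$d = 41$ ($d = -4 + \frac{15^{2}}{5} = -4 + \frac{1}{5} \cdot 225 = -4 + 45 = 41$)
$x{\left(T \right)} = 2 T$
$\frac{x{\left(-14 \right)}}{g{\left(1,2 \right)}} + \frac{d}{-157} = \frac{2 \left(-14\right)}{2 + 1} + \frac{41}{-157} = - \frac{28}{3} + 41 \left(- \frac{1}{157}\right) = \left(-28\right) \frac{1}{3} - \frac{41}{157} = - \frac{28}{3} - \frac{41}{157} = - \frac{4519}{471}$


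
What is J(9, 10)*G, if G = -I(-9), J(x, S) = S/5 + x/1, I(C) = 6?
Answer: -66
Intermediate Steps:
J(x, S) = x + S/5 (J(x, S) = S*(⅕) + x*1 = S/5 + x = x + S/5)
G = -6 (G = -1*6 = -6)
J(9, 10)*G = (9 + (⅕)*10)*(-6) = (9 + 2)*(-6) = 11*(-6) = -66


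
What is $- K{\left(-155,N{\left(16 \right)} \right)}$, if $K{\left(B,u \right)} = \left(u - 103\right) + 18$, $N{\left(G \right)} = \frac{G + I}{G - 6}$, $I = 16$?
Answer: $\frac{409}{5} \approx 81.8$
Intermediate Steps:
$N{\left(G \right)} = \frac{16 + G}{-6 + G}$ ($N{\left(G \right)} = \frac{G + 16}{G - 6} = \frac{16 + G}{-6 + G}$)
$K{\left(B,u \right)} = -85 + u$ ($K{\left(B,u \right)} = \left(-103 + u\right) + 18 = -85 + u$)
$- K{\left(-155,N{\left(16 \right)} \right)} = - (-85 + \frac{16 + 16}{-6 + 16}) = - (-85 + \frac{1}{10} \cdot 32) = - (-85 + \frac{16}{5}) = \left(-1\right) \left(- \frac{409}{5}\right) = \frac{409}{5}$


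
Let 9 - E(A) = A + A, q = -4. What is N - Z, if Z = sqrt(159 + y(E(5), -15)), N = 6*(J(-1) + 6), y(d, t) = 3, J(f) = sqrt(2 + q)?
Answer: 36 + sqrt(2)*(-9 + 6*I) ≈ 23.272 + 8.4853*I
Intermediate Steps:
J(f) = I*sqrt(2) (J(f) = sqrt(2 - 4) = sqrt(-2) = I*sqrt(2))
E(A) = 9 - 2*A (E(A) = 9 - (A + A) = 9 - 2*A)
N = 36 + 6*I*sqrt(2) (N = 6*(I*sqrt(2) + 6) = 6*(6 + I*sqrt(2)) = 36 + 6*I*sqrt(2) ≈ 36.0 + 8.4853*I)
Z = 9*sqrt(2) (Z = sqrt(159 + 3) = sqrt(162) = 9*sqrt(2) ≈ 12.728)
N - Z = (36 + 6*I*sqrt(2)) - 9*sqrt(2) = 36 - 9*sqrt(2) + 6*I*sqrt(2)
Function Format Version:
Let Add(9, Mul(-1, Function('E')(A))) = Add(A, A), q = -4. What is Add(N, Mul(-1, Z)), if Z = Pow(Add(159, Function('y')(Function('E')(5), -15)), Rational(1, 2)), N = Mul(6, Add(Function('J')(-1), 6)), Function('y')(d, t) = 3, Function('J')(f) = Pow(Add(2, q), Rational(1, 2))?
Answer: Add(36, Mul(Pow(2, Rational(1, 2)), Add(-9, Mul(6, I)))) ≈ Add(23.272, Mul(8.4853, I))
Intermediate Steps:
Function('J')(f) = Mul(I, Pow(2, Rational(1, 2))) (Function('J')(f) = Pow(Add(2, -4), Rational(1, 2)) = Pow(-2, Rational(1, 2)) = Mul(I, Pow(2, Rational(1, 2))))
Function('E')(A) = Add(9, Mul(-2, A)) (Function('E')(A) = Add(9, Mul(-1, Add(A, A))) = Add(9, Mul(-1, Mul(2, A))) = Add(9, Mul(-2, A)))
N = Add(36, Mul(6, I, Pow(2, Rational(1, 2)))) (N = Mul(6, Add(Mul(I, Pow(2, Rational(1, 2))), 6)) = Mul(6, Add(6, Mul(I, Pow(2, Rational(1, 2))))) = Add(36, Mul(6, I, Pow(2, Rational(1, 2)))) ≈ Add(36.000, Mul(8.4853, I)))
Z = Mul(9, Pow(2, Rational(1, 2))) (Z = Pow(Add(159, 3), Rational(1, 2)) = Pow(162, Rational(1, 2)) = Mul(9, Pow(2, Rational(1, 2))) ≈ 12.728)
Add(N, Mul(-1, Z)) = Add(Add(36, Mul(6, I, Pow(2, Rational(1, 2)))), Mul(-1, Mul(9, Pow(2, Rational(1, 2))))) = Add(Add(36, Mul(6, I, Pow(2, Rational(1, 2)))), Mul(-9, Pow(2, Rational(1, 2)))) = Add(36, Mul(-9, Pow(2, Rational(1, 2))), Mul(6, I, Pow(2, Rational(1, 2))))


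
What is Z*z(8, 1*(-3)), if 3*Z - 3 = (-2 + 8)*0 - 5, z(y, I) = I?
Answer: 2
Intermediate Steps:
Z = -⅔ (Z = 1 + ((-2 + 8)*0 - 5)/3 = 1 + (6*0 - 5)/3 = 1 + (0 - 5)/3 = 1 + (⅓)*(-5) = 1 - 5/3 = -⅔ ≈ -0.66667)
Z*z(8, 1*(-3)) = -2*(-3)/3 = -⅔*(-3) = 2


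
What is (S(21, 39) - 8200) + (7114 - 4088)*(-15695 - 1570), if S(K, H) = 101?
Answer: -52251989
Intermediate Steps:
(S(21, 39) - 8200) + (7114 - 4088)*(-15695 - 1570) = (101 - 8200) + (7114 - 4088)*(-15695 - 1570) = -8099 + 3026*(-17265) = -8099 - 52243890 = -52251989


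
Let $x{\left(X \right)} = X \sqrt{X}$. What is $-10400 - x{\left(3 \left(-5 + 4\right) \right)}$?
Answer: $-10400 + 3 i \sqrt{3} \approx -10400.0 + 5.1962 i$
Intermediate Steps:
$x{\left(X \right)} = X^{\frac{3}{2}}$
$-10400 - x{\left(3 \left(-5 + 4\right) \right)} = -10400 - \left(3 \left(-5 + 4\right)\right)^{\frac{3}{2}} = -10400 - \left(3 \left(-1\right)\right)^{\frac{3}{2}} = -10400 - \left(-3\right)^{\frac{3}{2}} = -10400 - - 3 i \sqrt{3} = -10400 + 3 i \sqrt{3}$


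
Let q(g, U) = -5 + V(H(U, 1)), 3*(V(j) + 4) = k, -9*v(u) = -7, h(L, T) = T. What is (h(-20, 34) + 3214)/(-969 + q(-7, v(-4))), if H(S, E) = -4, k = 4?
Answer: -4872/1465 ≈ -3.3256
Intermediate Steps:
v(u) = 7/9 (v(u) = -⅑*(-7) = 7/9)
V(j) = -8/3 (V(j) = -4 + (⅓)*4 = -4 + 4/3 = -8/3)
q(g, U) = -23/3 (q(g, U) = -5 - 8/3 = -23/3)
(h(-20, 34) + 3214)/(-969 + q(-7, v(-4))) = (34 + 3214)/(-969 - 23/3) = 3248/(-2930/3) = 3248*(-3/2930) = -4872/1465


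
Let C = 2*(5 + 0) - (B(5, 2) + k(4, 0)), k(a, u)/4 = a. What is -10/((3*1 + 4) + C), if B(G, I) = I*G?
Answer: 10/9 ≈ 1.1111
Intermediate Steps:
B(G, I) = G*I
k(a, u) = 4*a
C = -16 (C = 2*(5 + 0) - (5*2 + 4*4) = 2*5 - (10 + 16) = 10 - 1*26 = 10 - 26 = -16)
-10/((3*1 + 4) + C) = -10/((3*1 + 4) - 16) = -10/((3 + 4) - 16) = -10/(7 - 16) = -10/(-9) = -⅑*(-10) = 10/9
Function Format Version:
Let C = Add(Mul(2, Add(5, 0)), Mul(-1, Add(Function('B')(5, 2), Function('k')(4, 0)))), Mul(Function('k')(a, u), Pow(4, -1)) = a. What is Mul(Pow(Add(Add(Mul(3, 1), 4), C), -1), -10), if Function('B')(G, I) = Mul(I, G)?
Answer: Rational(10, 9) ≈ 1.1111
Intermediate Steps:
Function('B')(G, I) = Mul(G, I)
Function('k')(a, u) = Mul(4, a)
C = -16 (C = Add(Mul(2, Add(5, 0)), Mul(-1, Add(Mul(5, 2), Mul(4, 4)))) = Add(Mul(2, 5), Mul(-1, Add(10, 16))) = Add(10, Mul(-1, 26)) = Add(10, -26) = -16)
Mul(Pow(Add(Add(Mul(3, 1), 4), C), -1), -10) = Mul(Pow(Add(Add(Mul(3, 1), 4), -16), -1), -10) = Mul(Pow(Add(Add(3, 4), -16), -1), -10) = Mul(Pow(Add(7, -16), -1), -10) = Mul(Pow(-9, -1), -10) = Mul(Rational(-1, 9), -10) = Rational(10, 9)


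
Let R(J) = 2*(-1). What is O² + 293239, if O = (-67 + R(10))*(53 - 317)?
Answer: 332115895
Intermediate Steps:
R(J) = -2
O = 18216 (O = (-67 - 2)*(53 - 317) = -69*(-264) = 18216)
O² + 293239 = 18216² + 293239 = 331822656 + 293239 = 332115895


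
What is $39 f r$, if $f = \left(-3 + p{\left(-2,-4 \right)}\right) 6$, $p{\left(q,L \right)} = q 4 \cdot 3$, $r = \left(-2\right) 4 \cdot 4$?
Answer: $202176$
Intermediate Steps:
$r = -32$ ($r = \left(-8\right) 4 = -32$)
$p{\left(q,L \right)} = 12 q$ ($p{\left(q,L \right)} = 4 q 3 = 12 q$)
$f = -162$ ($f = \left(-3 + 12 \left(-2\right)\right) 6 = \left(-3 - 24\right) 6 = \left(-27\right) 6 = -162$)
$39 f r = 39 \left(-162\right) \left(-32\right) = \left(-6318\right) \left(-32\right) = 202176$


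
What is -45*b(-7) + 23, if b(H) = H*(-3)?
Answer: -922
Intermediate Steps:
b(H) = -3*H
-45*b(-7) + 23 = -(-135)*(-7) + 23 = -45*21 + 23 = -945 + 23 = -922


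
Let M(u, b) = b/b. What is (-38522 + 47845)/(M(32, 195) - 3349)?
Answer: -9323/3348 ≈ -2.7846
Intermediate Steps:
M(u, b) = 1
(-38522 + 47845)/(M(32, 195) - 3349) = (-38522 + 47845)/(1 - 3349) = 9323/(-3348) = 9323*(-1/3348) = -9323/3348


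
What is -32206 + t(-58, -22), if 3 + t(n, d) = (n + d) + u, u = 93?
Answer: -32196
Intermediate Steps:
t(n, d) = 90 + d + n (t(n, d) = -3 + ((n + d) + 93) = -3 + ((d + n) + 93) = -3 + (93 + d + n) = 90 + d + n)
-32206 + t(-58, -22) = -32206 + (90 - 22 - 58) = -32206 + 10 = -32196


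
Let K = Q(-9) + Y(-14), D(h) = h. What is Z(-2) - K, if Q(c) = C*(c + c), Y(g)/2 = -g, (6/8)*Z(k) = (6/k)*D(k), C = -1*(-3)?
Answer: 34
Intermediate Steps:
C = 3
Z(k) = 8 (Z(k) = 4*((6/k)*k)/3 = (4/3)*6 = 8)
Y(g) = -2*g (Y(g) = 2*(-g) = -2*g)
Q(c) = 6*c (Q(c) = 3*(c + c) = 3*(2*c) = 6*c)
K = -26 (K = 6*(-9) - 2*(-14) = -54 + 28 = -26)
Z(-2) - K = 8 - 1*(-26) = 8 + 26 = 34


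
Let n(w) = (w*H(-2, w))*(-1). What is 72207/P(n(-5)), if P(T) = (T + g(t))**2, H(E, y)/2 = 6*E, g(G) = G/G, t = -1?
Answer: 72207/14161 ≈ 5.0990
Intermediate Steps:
g(G) = 1
H(E, y) = 12*E (H(E, y) = 2*(6*E) = 12*E)
n(w) = 24*w (n(w) = (w*(12*(-2)))*(-1) = (w*(-24))*(-1) = -24*w*(-1) = 24*w)
P(T) = (1 + T)**2 (P(T) = (T + 1)**2 = (1 + T)**2)
72207/P(n(-5)) = 72207/((1 + 24*(-5))**2) = 72207/((1 - 120)**2) = 72207/((-119)**2) = 72207/14161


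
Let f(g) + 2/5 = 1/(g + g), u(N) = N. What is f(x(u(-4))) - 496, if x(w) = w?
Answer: -19861/40 ≈ -496.52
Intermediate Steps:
f(g) = -2/5 + 1/(2*g) (f(g) = -2/5 + 1/(g + g) = -2/5 + 1/(2*g))
f(x(u(-4))) - 496 = (1/10)*(5 - 4*(-4))/(-4) - 496 = (1/10)*(-1/4)*(5 + 16) - 496 = (1/10)*(-1/4)*21 - 496 = -21/40 - 496 = -19861/40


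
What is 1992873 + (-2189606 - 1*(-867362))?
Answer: 670629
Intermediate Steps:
1992873 + (-2189606 - 1*(-867362)) = 1992873 + (-2189606 + 867362) = 1992873 - 1322244 = 670629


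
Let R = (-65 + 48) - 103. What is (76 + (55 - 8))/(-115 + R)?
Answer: -123/235 ≈ -0.52340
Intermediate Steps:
R = -120 (R = -17 - 103 = -120)
(76 + (55 - 8))/(-115 + R) = (76 + (55 - 8))/(-115 - 120) = (76 + 47)/(-235) = 123*(-1/235) = -123/235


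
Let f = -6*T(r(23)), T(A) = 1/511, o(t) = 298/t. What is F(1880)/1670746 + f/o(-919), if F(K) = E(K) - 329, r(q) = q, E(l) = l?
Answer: 61355043/1652064022 ≈ 0.037138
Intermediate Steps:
F(K) = -329 + K (F(K) = K - 329 = -329 + K)
T(A) = 1/511
f = -6/511 (f = -6*1/511 = -6/511 ≈ -0.011742)
F(1880)/1670746 + f/o(-919) = (-329 + 1880)/1670746 - 6/(511*(298/(-919))) = 1551*(1/1670746) - 6/(511*(298*(-1/919))) = 141/151886 - 6/(511*(-298/919)) = 141/151886 - 6/511*(-919/298) = 141/151886 + 2757/76139 = 61355043/1652064022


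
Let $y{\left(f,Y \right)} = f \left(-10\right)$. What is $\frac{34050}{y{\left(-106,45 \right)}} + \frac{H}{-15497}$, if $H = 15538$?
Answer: $\frac{51120257}{1642682} \approx 31.12$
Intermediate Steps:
$y{\left(f,Y \right)} = - 10 f$
$\frac{34050}{y{\left(-106,45 \right)}} + \frac{H}{-15497} = \frac{34050}{\left(-10\right) \left(-106\right)} + \frac{15538}{-15497} = \frac{34050}{1060} + 15538 \left(- \frac{1}{15497}\right) = 34050 \cdot \frac{1}{1060} - \frac{15538}{15497} = \frac{3405}{106} - \frac{15538}{15497} = \frac{51120257}{1642682}$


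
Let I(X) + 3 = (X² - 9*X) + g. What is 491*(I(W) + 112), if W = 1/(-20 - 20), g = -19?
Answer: 70881251/1600 ≈ 44301.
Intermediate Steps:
W = -1/40 (W = 1/(-40) = -1/40 ≈ -0.025000)
I(X) = -22 + X² - 9*X (I(X) = -3 + ((X² - 9*X) - 19) = -3 + (-19 + X² - 9*X) = -22 + X² - 9*X)
491*(I(W) + 112) = 491*((-22 + (-1/40)² - 9*(-1/40)) + 112) = 491*((-22 + 1/1600 + 9/40) + 112) = 491*(-34839/1600 + 112) = 491*(144361/1600) = 70881251/1600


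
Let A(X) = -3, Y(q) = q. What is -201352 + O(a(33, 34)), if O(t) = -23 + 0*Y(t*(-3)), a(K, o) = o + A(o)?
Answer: -201375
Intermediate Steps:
a(K, o) = -3 + o (a(K, o) = o - 3 = -3 + o)
O(t) = -23 (O(t) = -23 + 0*(t*(-3)) = -23 + 0*(-3*t) = -23 + 0 = -23)
-201352 + O(a(33, 34)) = -201352 - 23 = -201375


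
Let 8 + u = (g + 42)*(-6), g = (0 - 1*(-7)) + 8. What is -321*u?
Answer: 112350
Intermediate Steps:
g = 15 (g = (0 + 7) + 8 = 7 + 8 = 15)
u = -350 (u = -8 + (15 + 42)*(-6) = -8 + 57*(-6) = -8 - 342 = -350)
-321*u = -321*(-350) = 112350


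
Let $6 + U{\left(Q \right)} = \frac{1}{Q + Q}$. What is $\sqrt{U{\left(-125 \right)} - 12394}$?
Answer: $\frac{i \sqrt{31000010}}{50} \approx 111.36 i$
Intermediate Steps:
$U{\left(Q \right)} = -6 + \frac{1}{2 Q}$ ($U{\left(Q \right)} = -6 + \frac{1}{Q + Q} = -6 + \frac{1}{2 Q}$)
$\sqrt{U{\left(-125 \right)} - 12394} = \sqrt{\left(-6 + \frac{1}{2 \left(-125\right)}\right) - 12394} = \sqrt{\left(-6 + \frac{1}{2} \left(- \frac{1}{125}\right)\right) - 12394} = \sqrt{\left(-6 - \frac{1}{250}\right) - 12394} = \sqrt{- \frac{1501}{250} - 12394} = \sqrt{- \frac{3100001}{250}} = \frac{i \sqrt{31000010}}{50}$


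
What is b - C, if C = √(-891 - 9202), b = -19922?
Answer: -19922 - I*√10093 ≈ -19922.0 - 100.46*I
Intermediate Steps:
C = I*√10093 (C = √(-10093) = I*√10093 ≈ 100.46*I)
b - C = -19922 - I*√10093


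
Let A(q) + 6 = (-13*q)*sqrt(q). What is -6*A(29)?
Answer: 36 + 2262*sqrt(29) ≈ 12217.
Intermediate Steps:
A(q) = -6 - 13*q**(3/2) (A(q) = -6 + (-13*q)*sqrt(q) = -6 - 13*q**(3/2))
-6*A(29) = -6*(-6 - 377*sqrt(29)) = 36 + 2262*sqrt(29)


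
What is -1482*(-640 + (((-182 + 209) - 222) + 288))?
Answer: 810654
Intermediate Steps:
-1482*(-640 + (((-182 + 209) - 222) + 288)) = -1482*(-640 + ((27 - 222) + 288)) = -1482*(-640 + (-195 + 288)) = -1482*(-640 + 93) = -1482*(-547) = 810654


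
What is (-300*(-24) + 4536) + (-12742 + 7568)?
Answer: 6562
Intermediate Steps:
(-300*(-24) + 4536) + (-12742 + 7568) = (7200 + 4536) - 5174 = 11736 - 5174 = 6562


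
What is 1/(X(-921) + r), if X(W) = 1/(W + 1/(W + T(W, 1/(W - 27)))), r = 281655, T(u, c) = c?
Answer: 804134337/226488455814626 ≈ 3.5504e-6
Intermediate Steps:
X(W) = 1/(W + 1/(W + 1/(-27 + W))) (X(W) = 1/(W + 1/(W + 1/(W - 27))) = 1/(W + 1/(W + 1/(-27 + W))))
1/(X(-921) + r) = 1/((1 - 921*(-27 - 921))/(-921 + (1 + (-921)²)*(-27 - 921)) + 281655) = 1/((1 - 921*(-948))/(-921 + (1 + 848241)*(-948)) + 281655) = 1/((1 + 873108)/(-921 + 848242*(-948)) + 281655) = 1/(873109/(-921 - 804133416) + 281655) = 1/(873109/(-804134337) + 281655) = 1/(-1/804134337*873109 + 281655) = 1/(-873109/804134337 + 281655) = 1/(226488455814626/804134337) = 804134337/226488455814626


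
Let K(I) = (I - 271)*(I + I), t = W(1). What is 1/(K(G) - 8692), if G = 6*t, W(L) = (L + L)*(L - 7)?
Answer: 1/40700 ≈ 2.4570e-5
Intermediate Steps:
W(L) = 2*L*(-7 + L) (W(L) = (2*L)*(-7 + L) = 2*L*(-7 + L))
t = -12 (t = 2*1*(-7 + 1) = 2*1*(-6) = -12)
G = -72 (G = 6*(-12) = -72)
K(I) = 2*I*(-271 + I) (K(I) = (-271 + I)*(2*I) = 2*I*(-271 + I))
1/(K(G) - 8692) = 1/(2*(-72)*(-271 - 72) - 8692) = 1/(2*(-72)*(-343) - 8692) = 1/(49392 - 8692) = 1/40700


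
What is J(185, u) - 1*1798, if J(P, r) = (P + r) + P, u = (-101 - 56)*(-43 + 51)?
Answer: -2684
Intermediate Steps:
u = -1256 (u = -157*8 = -1256)
J(P, r) = r + 2*P
J(185, u) - 1*1798 = (-1256 + 2*185) - 1*1798 = (-1256 + 370) - 1798 = -886 - 1798 = -2684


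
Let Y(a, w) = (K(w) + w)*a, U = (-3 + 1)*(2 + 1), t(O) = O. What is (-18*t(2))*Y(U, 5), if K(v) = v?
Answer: 2160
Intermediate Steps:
U = -6 (U = -2*3 = -6)
Y(a, w) = 2*a*w (Y(a, w) = (w + w)*a = (2*w)*a = 2*a*w)
(-18*t(2))*Y(U, 5) = (-18*2)*(2*(-6)*5) = -36*(-60) = 2160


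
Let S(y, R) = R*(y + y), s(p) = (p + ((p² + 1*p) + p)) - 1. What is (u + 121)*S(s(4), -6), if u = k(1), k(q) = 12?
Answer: -43092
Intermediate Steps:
u = 12
s(p) = -1 + p² + 3*p (s(p) = (p + ((p² + p) + p)) - 1 = (p + ((p + p²) + p)) - 1 = (p + (p² + 2*p)) - 1 = (p² + 3*p) - 1 = -1 + p² + 3*p)
S(y, R) = 2*R*y (S(y, R) = R*(2*y) = 2*R*y)
(u + 121)*S(s(4), -6) = (12 + 121)*(2*(-6)*(-1 + 4² + 3*4)) = 133*(2*(-6)*(-1 + 16 + 12)) = 133*(2*(-6)*27) = 133*(-324) = -43092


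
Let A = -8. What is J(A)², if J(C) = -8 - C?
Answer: 0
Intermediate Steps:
J(A)² = (-8 - 1*(-8))² = (-8 + 8)² = 0² = 0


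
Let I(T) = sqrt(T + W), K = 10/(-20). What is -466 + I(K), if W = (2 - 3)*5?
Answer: -466 + I*sqrt(22)/2 ≈ -466.0 + 2.3452*I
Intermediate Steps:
K = -1/2 (K = 10*(-1/20) = -1/2 ≈ -0.50000)
W = -5 (W = -1*5 = -5)
I(T) = sqrt(-5 + T) (I(T) = sqrt(T - 5) = sqrt(-5 + T))
-466 + I(K) = -466 + sqrt(-5 - 1/2) = -466 + sqrt(-11/2) = -466 + I*sqrt(22)/2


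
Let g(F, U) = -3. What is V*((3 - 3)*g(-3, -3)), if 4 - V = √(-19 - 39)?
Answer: 0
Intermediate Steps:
V = 4 - I*√58 (V = 4 - √(-19 - 39) = 4 - √(-58) = 4 - I*√58 ≈ 4.0 - 7.6158*I)
V*((3 - 3)*g(-3, -3)) = (4 - I*√58)*((3 - 3)*(-3)) = (4 - I*√58)*(0*(-3)) = (4 - I*√58)*0 = 0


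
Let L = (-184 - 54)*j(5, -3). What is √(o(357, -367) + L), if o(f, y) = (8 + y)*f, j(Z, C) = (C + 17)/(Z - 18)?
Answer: I*√21616231/13 ≈ 357.64*I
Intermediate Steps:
j(Z, C) = (17 + C)/(-18 + Z)
o(f, y) = f*(8 + y)
L = 3332/13 (L = (-184 - 54)*((17 - 3)/(-18 + 5)) = -238*14/(-13) = -(-238)*14/13 = -238*(-14/13) = 3332/13 ≈ 256.31)
√(o(357, -367) + L) = √(357*(8 - 367) + 3332/13) = √(357*(-359) + 3332/13) = √(-128163 + 3332/13) = √(-1662787/13) = I*√21616231/13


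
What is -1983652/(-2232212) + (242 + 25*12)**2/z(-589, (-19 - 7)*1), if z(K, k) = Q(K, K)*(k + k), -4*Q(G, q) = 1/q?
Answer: -96558227751919/7254689 ≈ -1.3310e+7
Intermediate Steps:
Q(G, q) = -1/(4*q)
z(K, k) = -k/(2*K) (z(K, k) = (-1/(4*K))*(k + k) = (-1/(4*K))*(2*k) = -k/(2*K))
-1983652/(-2232212) + (242 + 25*12)**2/z(-589, (-19 - 7)*1) = -1983652/(-2232212) + (242 + 25*12)**2/((-1/2*(-19 - 7)*1/(-589))) = -1983652*(-1/2232212) + (242 + 300)**2/((-1/2*(-26*1)*(-1/589))) = 495913/558053 + 542**2/((-1/2*(-26)*(-1/589))) = 495913/558053 + 293764/(-13/589) = 495913/558053 + 293764*(-589/13) = 495913/558053 - 173026996/13 = -96558227751919/7254689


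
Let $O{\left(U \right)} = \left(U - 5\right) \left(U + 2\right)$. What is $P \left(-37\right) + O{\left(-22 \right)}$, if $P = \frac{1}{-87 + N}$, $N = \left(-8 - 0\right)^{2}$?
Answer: $\frac{12457}{23} \approx 541.61$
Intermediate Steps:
$N = 64$ ($N = \left(-8 + \left(-3 + 3\right)\right)^{2} = \left(-8 + 0\right)^{2} = \left(-8\right)^{2} = 64$)
$O{\left(U \right)} = \left(-5 + U\right) \left(2 + U\right)$
$P = - \frac{1}{23}$ ($P = \frac{1}{-87 + 64} = \frac{1}{-23} = - \frac{1}{23} \approx -0.043478$)
$P \left(-37\right) + O{\left(-22 \right)} = \left(- \frac{1}{23}\right) \left(-37\right) - \left(-56 - 484\right) = \frac{37}{23} + \left(-10 + 484 + 66\right) = \frac{37}{23} + 540 = \frac{12457}{23}$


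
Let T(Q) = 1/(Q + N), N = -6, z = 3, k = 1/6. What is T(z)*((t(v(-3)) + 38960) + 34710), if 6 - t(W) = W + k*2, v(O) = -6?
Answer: -221045/9 ≈ -24561.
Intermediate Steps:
k = ⅙ ≈ 0.16667
t(W) = 17/3 - W (t(W) = 6 - (W + (⅙)*2) = 6 - (W + ⅓) = 6 - (⅓ + W) = 6 + (-⅓ - W) = 17/3 - W)
T(Q) = 1/(-6 + Q) (T(Q) = 1/(Q - 6) = 1/(-6 + Q))
T(z)*((t(v(-3)) + 38960) + 34710) = (((17/3 - 1*(-6)) + 38960) + 34710)/(-6 + 3) = (((17/3 + 6) + 38960) + 34710)/(-3) = -((35/3 + 38960) + 34710)/3 = -(116915/3 + 34710)/3 = -⅓*221045/3 = -221045/9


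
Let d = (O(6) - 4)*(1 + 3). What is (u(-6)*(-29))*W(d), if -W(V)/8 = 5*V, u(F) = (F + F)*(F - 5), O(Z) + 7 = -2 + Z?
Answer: -4287360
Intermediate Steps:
O(Z) = -9 + Z (O(Z) = -7 + (-2 + Z) = -9 + Z)
d = -28 (d = ((-9 + 6) - 4)*(1 + 3) = (-3 - 4)*4 = -7*4 = -28)
u(F) = 2*F*(-5 + F) (u(F) = (2*F)*(-5 + F) = 2*F*(-5 + F))
W(V) = -40*V
(u(-6)*(-29))*W(d) = ((2*(-6)*(-5 - 6))*(-29))*(-40*(-28)) = ((2*(-6)*(-11))*(-29))*1120 = (132*(-29))*1120 = -3828*1120 = -4287360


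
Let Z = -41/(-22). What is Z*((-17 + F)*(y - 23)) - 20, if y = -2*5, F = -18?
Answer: 4265/2 ≈ 2132.5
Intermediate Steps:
y = -10
Z = 41/22 (Z = -41*(-1/22) = 41/22 ≈ 1.8636)
Z*((-17 + F)*(y - 23)) - 20 = 41*((-17 - 18)*(-10 - 23))/22 - 20 = 41*(-35*(-33))/22 - 20 = (41/22)*1155 - 20 = 4305/2 - 20 = 4265/2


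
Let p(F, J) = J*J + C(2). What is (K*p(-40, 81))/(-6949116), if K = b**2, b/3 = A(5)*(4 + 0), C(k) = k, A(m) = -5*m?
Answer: -16407500/193031 ≈ -84.999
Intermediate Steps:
b = -300 (b = 3*((-5*5)*(4 + 0)) = 3*(-25*4) = 3*(-100) = -300)
K = 90000 (K = (-300)**2 = 90000)
p(F, J) = 2 + J**2 (p(F, J) = J*J + 2 = J**2 + 2 = 2 + J**2)
(K*p(-40, 81))/(-6949116) = (90000*(2 + 81**2))/(-6949116) = (90000*(2 + 6561))*(-1/6949116) = (90000*6563)*(-1/6949116) = 590670000*(-1/6949116) = -16407500/193031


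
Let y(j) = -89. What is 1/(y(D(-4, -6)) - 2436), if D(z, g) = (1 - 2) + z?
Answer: -1/2525 ≈ -0.00039604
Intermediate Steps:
D(z, g) = -1 + z
1/(y(D(-4, -6)) - 2436) = 1/(-89 - 2436) = 1/(-2525) = -1/2525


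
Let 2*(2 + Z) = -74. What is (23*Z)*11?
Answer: -9867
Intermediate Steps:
Z = -39 (Z = -2 + (1/2)*(-74) = -2 - 37 = -39)
(23*Z)*11 = (23*(-39))*11 = -897*11 = -9867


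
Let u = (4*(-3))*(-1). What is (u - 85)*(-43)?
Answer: 3139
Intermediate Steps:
u = 12 (u = -12*(-1) = 12)
(u - 85)*(-43) = (12 - 85)*(-43) = -73*(-43) = 3139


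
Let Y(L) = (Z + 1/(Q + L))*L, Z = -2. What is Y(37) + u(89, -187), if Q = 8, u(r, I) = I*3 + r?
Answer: -24533/45 ≈ -545.18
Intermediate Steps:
u(r, I) = r + 3*I (u(r, I) = 3*I + r = r + 3*I)
Y(L) = L*(-2 + 1/(8 + L)) (Y(L) = (-2 + 1/(8 + L))*L = L*(-2 + 1/(8 + L)))
Y(37) + u(89, -187) = 37*(-15 - 2*37)/(8 + 37) + (89 + 3*(-187)) = 37*(-15 - 74)/45 + (89 - 561) = 37*(1/45)*(-89) - 472 = -3293/45 - 472 = -24533/45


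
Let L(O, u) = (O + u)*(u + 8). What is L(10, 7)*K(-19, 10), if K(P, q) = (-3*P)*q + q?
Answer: 147900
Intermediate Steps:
L(O, u) = (8 + u)*(O + u) (L(O, u) = (O + u)*(8 + u) = (8 + u)*(O + u))
K(P, q) = q - 3*P*q (K(P, q) = -3*P*q + q = q - 3*P*q)
L(10, 7)*K(-19, 10) = (7**2 + 8*10 + 8*7 + 10*7)*(10*(1 - 3*(-19))) = (49 + 80 + 56 + 70)*(10*(1 + 57)) = 255*(10*58) = 255*580 = 147900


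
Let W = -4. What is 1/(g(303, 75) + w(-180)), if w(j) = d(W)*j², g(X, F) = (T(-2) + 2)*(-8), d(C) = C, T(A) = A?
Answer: -1/129600 ≈ -7.7161e-6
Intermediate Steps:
g(X, F) = 0 (g(X, F) = (-2 + 2)*(-8) = 0*(-8) = 0)
w(j) = -4*j²
1/(g(303, 75) + w(-180)) = 1/(0 - 4*(-180)²) = 1/(0 - 4*32400) = 1/(0 - 129600) = 1/(-129600) = -1/129600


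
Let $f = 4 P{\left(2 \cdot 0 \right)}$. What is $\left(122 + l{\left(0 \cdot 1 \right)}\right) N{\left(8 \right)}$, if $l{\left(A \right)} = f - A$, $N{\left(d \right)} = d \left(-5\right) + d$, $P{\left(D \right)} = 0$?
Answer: $-3904$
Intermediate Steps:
$f = 0$ ($f = 4 \cdot 0 = 0$)
$N{\left(d \right)} = - 4 d$ ($N{\left(d \right)} = - 5 d + d = - 4 d$)
$l{\left(A \right)} = - A$ ($l{\left(A \right)} = 0 - A = - A$)
$\left(122 + l{\left(0 \cdot 1 \right)}\right) N{\left(8 \right)} = \left(122 - 0 \cdot 1\right) \left(\left(-4\right) 8\right) = \left(122 - 0\right) \left(-32\right) = \left(122 + 0\right) \left(-32\right) = 122 \left(-32\right) = -3904$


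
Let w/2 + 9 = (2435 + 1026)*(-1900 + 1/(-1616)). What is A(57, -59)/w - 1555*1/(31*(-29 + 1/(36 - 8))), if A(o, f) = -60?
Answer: 30845769023292/17811011395607 ≈ 1.7318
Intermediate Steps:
w = -10626672405/808 (w = -18 + 2*((2435 + 1026)*(-1900 + 1/(-1616))) = -18 + 2*(3461*(-1900 - 1/1616)) = -18 + 2*(3461*(-3070401/1616)) = -18 + 2*(-10626657861/1616) = -18 - 10626657861/808 = -10626672405/808 ≈ -1.3152e+7)
A(57, -59)/w - 1555*1/(31*(-29 + 1/(36 - 8))) = -60/(-10626672405/808) - 1555*1/(31*(-29 + 1/(36 - 8))) = -60*(-808/10626672405) - 1555*1/(31*(-29 + 1/28)) = 3232/708444827 - 1555*1/(31*(-29 + 1/28)) = 3232/708444827 - 1555/(31*(-811/28)) = 3232/708444827 - 1555/(-25141/28) = 3232/708444827 - 1555*(-28/25141) = 3232/708444827 + 43540/25141 = 30845769023292/17811011395607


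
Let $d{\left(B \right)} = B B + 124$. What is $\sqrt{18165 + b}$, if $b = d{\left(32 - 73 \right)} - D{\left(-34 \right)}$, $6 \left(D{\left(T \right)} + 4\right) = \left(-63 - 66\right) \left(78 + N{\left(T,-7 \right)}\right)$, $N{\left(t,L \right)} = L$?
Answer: $\frac{\sqrt{86002}}{2} \approx 146.63$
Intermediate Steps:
$d{\left(B \right)} = 124 + B^{2}$ ($d{\left(B \right)} = B^{2} + 124 = 124 + B^{2}$)
$D{\left(T \right)} = - \frac{3061}{2}$ ($D{\left(T \right)} = -4 + \frac{\left(-63 - 66\right) \left(78 - 7\right)}{6} = -4 + \frac{\left(-129\right) 71}{6} = -4 + \frac{1}{6} \left(-9159\right) = -4 - \frac{3053}{2} = - \frac{3061}{2}$)
$b = \frac{6671}{2}$ ($b = \left(124 + \left(32 - 73\right)^{2}\right) - - \frac{3061}{2} = \left(124 + \left(32 - 73\right)^{2}\right) + \frac{3061}{2} = \left(124 + \left(-41\right)^{2}\right) + \frac{3061}{2} = \left(124 + 1681\right) + \frac{3061}{2} = 1805 + \frac{3061}{2} = \frac{6671}{2} \approx 3335.5$)
$\sqrt{18165 + b} = \sqrt{18165 + \frac{6671}{2}} = \sqrt{\frac{43001}{2}} = \frac{\sqrt{86002}}{2}$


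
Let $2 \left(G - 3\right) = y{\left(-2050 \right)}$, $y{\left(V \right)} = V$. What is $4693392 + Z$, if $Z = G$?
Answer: $4692370$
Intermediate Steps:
$G = -1022$ ($G = 3 + \frac{1}{2} \left(-2050\right) = 3 - 1025 = -1022$)
$Z = -1022$
$4693392 + Z = 4693392 - 1022 = 4692370$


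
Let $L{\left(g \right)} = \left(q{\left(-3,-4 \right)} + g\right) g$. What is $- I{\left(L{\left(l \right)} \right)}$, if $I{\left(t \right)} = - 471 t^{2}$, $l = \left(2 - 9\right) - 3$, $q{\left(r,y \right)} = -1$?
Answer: $5699100$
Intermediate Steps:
$l = -10$ ($l = -7 - 3 = -10$)
$L{\left(g \right)} = g \left(-1 + g\right)$ ($L{\left(g \right)} = \left(-1 + g\right) g = g \left(-1 + g\right)$)
$- I{\left(L{\left(l \right)} \right)} = - \left(-471\right) \left(- 10 \left(-1 - 10\right)\right)^{2} = - \left(-471\right) \left(\left(-10\right) \left(-11\right)\right)^{2} = - \left(-471\right) 110^{2} = - \left(-471\right) 12100 = \left(-1\right) \left(-5699100\right) = 5699100$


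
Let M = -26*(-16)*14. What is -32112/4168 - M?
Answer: -3038318/521 ≈ -5831.7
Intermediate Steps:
M = 5824 (M = 416*14 = 5824)
-32112/4168 - M = -32112/4168 - 1*5824 = -32112*1/4168 - 5824 = -4014/521 - 5824 = -3038318/521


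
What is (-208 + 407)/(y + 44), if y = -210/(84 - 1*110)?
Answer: 2587/677 ≈ 3.8213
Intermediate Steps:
y = 105/13 (y = -210/(84 - 110) = -210/(-26) = -210*(-1/26) = 105/13 ≈ 8.0769)
(-208 + 407)/(y + 44) = (-208 + 407)/(105/13 + 44) = 199/(677/13) = 199*(13/677) = 2587/677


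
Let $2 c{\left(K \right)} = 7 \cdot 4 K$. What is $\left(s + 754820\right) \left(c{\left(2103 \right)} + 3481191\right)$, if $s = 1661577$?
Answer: $8483083049301$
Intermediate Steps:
$c{\left(K \right)} = 14 K$ ($c{\left(K \right)} = \frac{7 \cdot 4 K}{2} = \frac{28 K}{2} = 14 K$)
$\left(s + 754820\right) \left(c{\left(2103 \right)} + 3481191\right) = \left(1661577 + 754820\right) \left(14 \cdot 2103 + 3481191\right) = 2416397 \left(29442 + 3481191\right) = 2416397 \cdot 3510633 = 8483083049301$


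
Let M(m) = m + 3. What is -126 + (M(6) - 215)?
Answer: -332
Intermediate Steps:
M(m) = 3 + m
-126 + (M(6) - 215) = -126 + ((3 + 6) - 215) = -126 + (9 - 215) = -126 - 206 = -332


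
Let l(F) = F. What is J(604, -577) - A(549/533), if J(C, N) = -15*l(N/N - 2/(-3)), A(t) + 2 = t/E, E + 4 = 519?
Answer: -6313934/274495 ≈ -23.002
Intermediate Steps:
E = 515 (E = -4 + 519 = 515)
A(t) = -2 + t/515
J(C, N) = -25 (J(C, N) = -15*(N/N - 2/(-3)) = -15*(1 - 2*(-⅓)) = -15*(1 + ⅔) = -15*5/3 = -25)
J(604, -577) - A(549/533) = -25 - (-2 + (549/533)/515) = -25 - (-2 + (549*(1/533))/515) = -25 - (-2 + (1/515)*(549/533)) = -25 - (-2 + 549/274495) = -25 - 1*(-548441/274495) = -25 + 548441/274495 = -6313934/274495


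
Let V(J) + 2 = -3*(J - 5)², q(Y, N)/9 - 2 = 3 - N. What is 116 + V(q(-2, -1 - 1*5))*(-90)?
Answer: 2386016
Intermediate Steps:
q(Y, N) = 45 - 9*N (q(Y, N) = 18 + 9*(3 - N) = 18 + (27 - 9*N) = 45 - 9*N)
V(J) = -2 - 3*(-5 + J)² (V(J) = -2 - 3*(J - 5)² = -2 - 3*(-5 + J)²)
116 + V(q(-2, -1 - 1*5))*(-90) = 116 + (-2 - 3*(-5 + (45 - 9*(-1 - 1*5)))²)*(-90) = 116 + (-2 - 3*(-5 + (45 - 9*(-1 - 5)))²)*(-90) = 116 + (-2 - 3*(-5 + (45 - 9*(-6)))²)*(-90) = 116 + (-2 - 3*(-5 + (45 + 54))²)*(-90) = 116 + (-2 - 3*(-5 + 99)²)*(-90) = 116 + (-2 - 3*94²)*(-90) = 116 + (-2 - 3*8836)*(-90) = 116 + (-2 - 26508)*(-90) = 116 - 26510*(-90) = 116 + 2385900 = 2386016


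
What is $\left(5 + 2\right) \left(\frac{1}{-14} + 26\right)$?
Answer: $\frac{363}{2} \approx 181.5$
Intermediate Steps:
$\left(5 + 2\right) \left(\frac{1}{-14} + 26\right) = 7 \left(- \frac{1}{14} + 26\right) = 7 \cdot \frac{363}{14} = \frac{363}{2}$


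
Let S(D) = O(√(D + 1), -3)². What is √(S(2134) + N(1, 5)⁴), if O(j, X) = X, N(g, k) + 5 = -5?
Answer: √10009 ≈ 100.04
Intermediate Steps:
N(g, k) = -10 (N(g, k) = -5 - 5 = -10)
S(D) = 9 (S(D) = (-3)² = 9)
√(S(2134) + N(1, 5)⁴) = √(9 + (-10)⁴) = √(9 + 10000) = √10009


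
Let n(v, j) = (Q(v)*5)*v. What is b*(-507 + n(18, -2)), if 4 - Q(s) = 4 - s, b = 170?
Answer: 189210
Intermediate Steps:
Q(s) = s (Q(s) = 4 - (4 - s) = 4 + (-4 + s) = s)
n(v, j) = 5*v² (n(v, j) = (v*5)*v = (5*v)*v = 5*v²)
b*(-507 + n(18, -2)) = 170*(-507 + 5*18²) = 170*(-507 + 5*324) = 170*(-507 + 1620) = 170*1113 = 189210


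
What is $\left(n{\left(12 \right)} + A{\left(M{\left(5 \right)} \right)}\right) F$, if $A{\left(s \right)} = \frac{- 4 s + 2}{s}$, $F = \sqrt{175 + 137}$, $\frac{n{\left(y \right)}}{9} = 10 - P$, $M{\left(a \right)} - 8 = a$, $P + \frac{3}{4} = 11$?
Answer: $- \frac{317 \sqrt{78}}{26} \approx -107.68$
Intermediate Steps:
$P = \frac{41}{4}$ ($P = - \frac{3}{4} + 11 = \frac{41}{4} \approx 10.25$)
$M{\left(a \right)} = 8 + a$
$n{\left(y \right)} = - \frac{9}{4}$ ($n{\left(y \right)} = 9 \left(10 - \frac{41}{4}\right) = 9 \left(- \frac{1}{4}\right) = - \frac{9}{4}$)
$F = 2 \sqrt{78}$ ($F = \sqrt{312} = 2 \sqrt{78} \approx 17.664$)
$A{\left(s \right)} = \frac{2 - 4 s}{s}$
$\left(n{\left(12 \right)} + A{\left(M{\left(5 \right)} \right)}\right) F = \left(- \frac{9}{4} - \left(4 - \frac{2}{8 + 5}\right)\right) 2 \sqrt{78} = \left(- \frac{9}{4} - \left(4 - \frac{2}{13}\right)\right) 2 \sqrt{78} = \left(- \frac{9}{4} + \left(-4 + 2 \cdot \frac{1}{13}\right)\right) 2 \sqrt{78} = \left(- \frac{9}{4} + \left(-4 + \frac{2}{13}\right)\right) 2 \sqrt{78} = \left(- \frac{9}{4} - \frac{50}{13}\right) 2 \sqrt{78} = - \frac{317 \cdot 2 \sqrt{78}}{52} = - \frac{317 \sqrt{78}}{26}$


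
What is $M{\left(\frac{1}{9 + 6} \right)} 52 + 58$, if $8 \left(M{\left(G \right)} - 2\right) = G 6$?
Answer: $\frac{823}{5} \approx 164.6$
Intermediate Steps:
$M{\left(G \right)} = 2 + \frac{3 G}{4}$ ($M{\left(G \right)} = 2 + \frac{G 6}{8} = 2 + \frac{6 G}{8} = 2 + \frac{3 G}{4}$)
$M{\left(\frac{1}{9 + 6} \right)} 52 + 58 = \left(2 + \frac{3}{4 \left(9 + 6\right)}\right) 52 + 58 = \left(2 + \frac{3}{4 \cdot 15}\right) 52 + 58 = \left(2 + \frac{3}{4} \cdot \frac{1}{15}\right) 52 + 58 = \left(2 + \frac{1}{20}\right) 52 + 58 = \frac{41}{20} \cdot 52 + 58 = \frac{533}{5} + 58 = \frac{823}{5}$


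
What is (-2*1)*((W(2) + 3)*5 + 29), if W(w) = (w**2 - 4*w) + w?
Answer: -68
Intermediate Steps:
W(w) = w**2 - 3*w
(-2*1)*((W(2) + 3)*5 + 29) = (-2*1)*((2*(-3 + 2) + 3)*5 + 29) = -2*((2*(-1) + 3)*5 + 29) = -2*((-2 + 3)*5 + 29) = -2*(1*5 + 29) = -2*(5 + 29) = -2*34 = -68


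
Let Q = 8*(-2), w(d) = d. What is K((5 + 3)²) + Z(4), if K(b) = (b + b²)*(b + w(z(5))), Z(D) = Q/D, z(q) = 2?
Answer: 274556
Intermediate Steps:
Q = -16
Z(D) = -16/D
K(b) = (2 + b)*(b + b²) (K(b) = (b + b²)*(b + 2) = (b + b²)*(2 + b) = (2 + b)*(b + b²))
K((5 + 3)²) + Z(4) = (5 + 3)²*(2 + ((5 + 3)²)² + 3*(5 + 3)²) - 16/4 = 8²*(2 + (8²)² + 3*8²) - 16*¼ = 64*(2 + 64² + 3*64) - 4 = 64*(2 + 4096 + 192) - 4 = 64*4290 - 4 = 274560 - 4 = 274556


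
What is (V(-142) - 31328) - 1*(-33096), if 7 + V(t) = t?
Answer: 1619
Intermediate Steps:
V(t) = -7 + t
(V(-142) - 31328) - 1*(-33096) = ((-7 - 142) - 31328) - 1*(-33096) = (-149 - 31328) + 33096 = -31477 + 33096 = 1619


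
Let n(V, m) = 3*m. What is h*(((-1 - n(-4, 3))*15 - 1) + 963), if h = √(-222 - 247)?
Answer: 812*I*√469 ≈ 17585.0*I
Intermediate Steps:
h = I*√469 (h = √(-469) = I*√469 ≈ 21.656*I)
h*(((-1 - n(-4, 3))*15 - 1) + 963) = (I*√469)*(((-1 - 3*3)*15 - 1) + 963) = (I*√469)*(((-1 - 1*9)*15 - 1) + 963) = (I*√469)*(((-1 - 9)*15 - 1) + 963) = (I*√469)*((-10*15 - 1) + 963) = (I*√469)*((-150 - 1) + 963) = (I*√469)*(-151 + 963) = (I*√469)*812 = 812*I*√469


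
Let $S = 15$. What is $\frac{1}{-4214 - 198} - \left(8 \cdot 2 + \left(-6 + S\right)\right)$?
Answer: $- \frac{110301}{4412} \approx -25.0$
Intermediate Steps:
$\frac{1}{-4214 - 198} - \left(8 \cdot 2 + \left(-6 + S\right)\right) = \frac{1}{-4214 - 198} - \left(8 \cdot 2 + \left(-6 + 15\right)\right) = \frac{1}{-4412} - \left(16 + 9\right) = - \frac{1}{4412} - 25 = - \frac{110301}{4412}$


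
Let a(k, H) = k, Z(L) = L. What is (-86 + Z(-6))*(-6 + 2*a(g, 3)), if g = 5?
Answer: -368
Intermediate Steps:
(-86 + Z(-6))*(-6 + 2*a(g, 3)) = (-86 - 6)*(-6 + 2*5) = -92*(-6 + 10) = -92*4 = -368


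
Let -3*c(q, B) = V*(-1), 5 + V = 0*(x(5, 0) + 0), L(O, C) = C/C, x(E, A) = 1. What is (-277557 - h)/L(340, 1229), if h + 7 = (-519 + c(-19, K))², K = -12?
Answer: -4937794/9 ≈ -5.4864e+5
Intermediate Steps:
L(O, C) = 1
V = -5 (V = -5 + 0*(1 + 0) = -5 + 0*1 = -5 + 0 = -5)
c(q, B) = -5/3 (c(q, B) = -(-5)*(-1)/3 = -⅓*5 = -5/3)
h = 2439781/9 (h = -7 + (-519 - 5/3)² = -7 + (-1562/3)² = -7 + 2439844/9 = 2439781/9 ≈ 2.7109e+5)
(-277557 - h)/L(340, 1229) = (-277557 - 1*2439781/9)/1 = (-277557 - 2439781/9)*1 = -4937794/9*1 = -4937794/9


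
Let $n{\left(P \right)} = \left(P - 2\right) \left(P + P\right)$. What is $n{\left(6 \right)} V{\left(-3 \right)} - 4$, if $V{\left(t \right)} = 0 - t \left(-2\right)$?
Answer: $-292$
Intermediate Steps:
$V{\left(t \right)} = 2 t$ ($V{\left(t \right)} = 0 - - 2 t = 0 + 2 t = 2 t$)
$n{\left(P \right)} = 2 P \left(-2 + P\right)$ ($n{\left(P \right)} = \left(-2 + P\right) 2 P = 2 P \left(-2 + P\right)$)
$n{\left(6 \right)} V{\left(-3 \right)} - 4 = 2 \cdot 6 \left(-2 + 6\right) 2 \left(-3\right) - 4 = 2 \cdot 6 \cdot 4 \left(-6\right) - 4 = 48 \left(-6\right) - 4 = -288 - 4 = -292$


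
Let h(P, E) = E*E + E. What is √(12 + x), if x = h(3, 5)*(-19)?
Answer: 3*I*√62 ≈ 23.622*I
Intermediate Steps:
h(P, E) = E + E² (h(P, E) = E² + E = E + E²)
x = -570 (x = (5*(1 + 5))*(-19) = (5*6)*(-19) = 30*(-19) = -570)
√(12 + x) = √(12 - 570) = √(-558) = 3*I*√62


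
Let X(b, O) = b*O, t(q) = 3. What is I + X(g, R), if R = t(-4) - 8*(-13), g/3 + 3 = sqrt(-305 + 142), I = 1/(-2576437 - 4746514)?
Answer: -7052001814/7322951 + 321*I*sqrt(163) ≈ -963.0 + 4098.3*I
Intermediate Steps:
I = -1/7322951 (I = 1/(-7322951) = -1/7322951 ≈ -1.3656e-7)
g = -9 + 3*I*sqrt(163) (g = -9 + 3*sqrt(-305 + 142) = -9 + 3*sqrt(-163) = -9 + 3*(I*sqrt(163)) = -9 + 3*I*sqrt(163) ≈ -9.0 + 38.301*I)
R = 107 (R = 3 - 8*(-13) = 3 + 104 = 107)
X(b, O) = O*b
I + X(g, R) = -1/7322951 + 107*(-9 + 3*I*sqrt(163)) = -1/7322951 + (-963 + 321*I*sqrt(163)) = -7052001814/7322951 + 321*I*sqrt(163)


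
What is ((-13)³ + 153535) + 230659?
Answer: 381997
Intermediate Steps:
((-13)³ + 153535) + 230659 = (-2197 + 153535) + 230659 = 151338 + 230659 = 381997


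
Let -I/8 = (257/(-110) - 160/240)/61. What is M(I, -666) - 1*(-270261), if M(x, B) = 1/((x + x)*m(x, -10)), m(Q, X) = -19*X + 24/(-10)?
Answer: 2009786247429/7436464 ≈ 2.7026e+5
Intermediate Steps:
m(Q, X) = -12/5 - 19*X (m(Q, X) = -19*X + 24*(-⅒) = -19*X - 12/5 = -12/5 - 19*X)
I = 3964/10065 (I = -8*(257/(-110) - 160/240)/61 = -8*(257*(-1/110) - 160*1/240)/61 = -8*(-257/110 - ⅔)/61 = -(-3964)/(165*61) = -8*(-991/20130) = 3964/10065 ≈ 0.39384)
M(x, B) = 5/(1876*x) (M(x, B) = 1/((x + x)*(-12/5 - 19*(-10))) = 1/(((2*x))*(-12/5 + 190)) = (1/(2*x))/(938/5) = (1/(2*x))*(5/938) = 5/(1876*x))
M(I, -666) - 1*(-270261) = 5/(1876*(3964/10065)) - 1*(-270261) = (5/1876)*(10065/3964) + 270261 = 50325/7436464 + 270261 = 2009786247429/7436464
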